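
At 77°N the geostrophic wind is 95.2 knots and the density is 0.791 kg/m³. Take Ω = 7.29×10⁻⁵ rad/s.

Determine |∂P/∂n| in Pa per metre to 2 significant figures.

5.5×10⁻³ Pa/m

Coriolis parameter at 77°N:
f = 2Ω sin φ = 2 × 7.29×10⁻⁵ × sin 77° = 1.42×10⁻⁴ s⁻¹
Wind speed in SI: 95.2 knots = 49.0 m/s
Geostrophic balance rearranged: |∂P/∂n| = f ρ V_g
|∂P/∂n| = 1.42×10⁻⁴ × 0.791 × 49.0 = 5.50×10⁻³ Pa/m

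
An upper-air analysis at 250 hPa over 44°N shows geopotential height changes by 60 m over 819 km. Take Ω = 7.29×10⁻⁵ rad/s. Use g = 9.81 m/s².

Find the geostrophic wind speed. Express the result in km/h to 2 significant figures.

26 km/h

Coriolis parameter at 44°N:
f = 2Ω sin φ = 2 × 7.29×10⁻⁵ × sin 44° = 1.01×10⁻⁴ s⁻¹
Height gradient: |∂Z/∂n| = 60 m / 819000 m = 7.33×10⁻⁵
On a pressure surface, geostrophic balance gives V_g = (g/f)|∂Z/∂n|:
V_g = 9.81 × 7.33×10⁻⁵ / 1.01×10⁻⁴ = 7.10 m/s
Converting: 7.10 m/s × 3.6 = 26 km/h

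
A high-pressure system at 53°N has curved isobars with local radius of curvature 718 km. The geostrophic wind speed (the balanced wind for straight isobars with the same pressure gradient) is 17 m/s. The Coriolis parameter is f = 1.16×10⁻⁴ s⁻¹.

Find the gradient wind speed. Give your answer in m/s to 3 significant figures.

Around a high, pressure-gradient force acts outward with centrifugal, so Coriolis balances both:
fV = (1/ρ)|∂P/∂n| + V²/R  →  V² − fR·V + fR·V_g = 0
With fR = 1.16×10⁻⁴ × 718×10³ m = 83.3 m/s:
V = [fR − √((fR)² − 4 fR V_g)]/2 = [83.3 − √(83.3² − 4×83.3×17)]/2 = 23.8 m/s
Supergeostrophic (V > V_g = 17 m/s), as expected around a high.

23.8 m/s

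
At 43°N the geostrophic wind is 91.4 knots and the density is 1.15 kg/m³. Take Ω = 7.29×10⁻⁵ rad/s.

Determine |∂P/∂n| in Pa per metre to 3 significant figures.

Coriolis parameter at 43°N:
f = 2Ω sin φ = 2 × 7.29×10⁻⁵ × sin 43° = 9.94×10⁻⁵ s⁻¹
Wind speed in SI: 91.4 knots = 47.0 m/s
Geostrophic balance rearranged: |∂P/∂n| = f ρ V_g
|∂P/∂n| = 9.94×10⁻⁵ × 1.15 × 47.0 = 5.38×10⁻³ Pa/m

5.38×10⁻³ Pa/m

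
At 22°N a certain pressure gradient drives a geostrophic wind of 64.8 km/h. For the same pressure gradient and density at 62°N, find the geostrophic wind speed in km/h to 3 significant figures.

With the same pressure gradient and density, V_g ∝ 1/f ∝ 1/sin φ.
V₂ = V₁ · sin φ₁ / sin φ₂ = 64.8 × sin 22° / sin 62°
V₂ = 64.8 × 0.3746/0.8829 = 27.5 km/h

27.5 km/h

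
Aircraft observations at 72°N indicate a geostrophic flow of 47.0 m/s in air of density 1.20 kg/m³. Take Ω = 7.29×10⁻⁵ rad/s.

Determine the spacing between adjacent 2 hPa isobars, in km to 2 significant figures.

26 km

Coriolis parameter at 72°N:
f = 2Ω sin φ = 2 × 7.29×10⁻⁵ × sin 72° = 1.39×10⁻⁴ s⁻¹
Geostrophic balance rearranged: |∂P/∂n| = f ρ V_g
|∂P/∂n| = 1.39×10⁻⁴ × 1.20 × 47.0 = 7.82×10⁻³ Pa/m
Isobar spacing: Δn = ΔP/|∂P/∂n| = 200 Pa / 7.82×10⁻³ Pa/m = 25573 m ≈ 26 km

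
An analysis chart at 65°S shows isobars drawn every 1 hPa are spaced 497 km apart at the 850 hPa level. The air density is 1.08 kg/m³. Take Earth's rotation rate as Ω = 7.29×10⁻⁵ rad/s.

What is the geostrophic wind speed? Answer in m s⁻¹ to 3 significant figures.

1.41 m s⁻¹

Coriolis parameter at 65°S:
f = 2Ω sin φ = 2 × 7.29×10⁻⁵ × sin 65° = 1.32×10⁻⁴ s⁻¹
Pressure gradient: |∂P/∂n| = 100 Pa / 497000 m = 2.01×10⁻⁴ Pa/m
Geostrophic balance (pressure-gradient force = Coriolis force):
V_g = (1/(fρ)) |∂P/∂n| = 2.01×10⁻⁴ / (1.32×10⁻⁴ × 1.08) = 1.41 m/s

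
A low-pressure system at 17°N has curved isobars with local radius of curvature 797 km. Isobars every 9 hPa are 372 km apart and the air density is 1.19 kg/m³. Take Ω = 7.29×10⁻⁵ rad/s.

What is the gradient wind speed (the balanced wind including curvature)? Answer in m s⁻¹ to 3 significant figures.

26.7 m s⁻¹

Coriolis parameter at 17°N:
f = 2Ω sin φ = 2 × 7.29×10⁻⁵ × sin 17° = 4.26×10⁻⁵ s⁻¹
Pressure gradient: |∂P/∂n| = 900 Pa / 372000 m = 2.42×10⁻³ Pa/m
Geostrophic speed: V_g = |∂P/∂n|/(fρ) = 2.42×10⁻³/(4.26×10⁻⁵ × 1.19) = 47.7 m/s
Around a low, centrifugal force acts outward with Coriolis, so pressure-gradient force balances both:
(1/ρ)|∂P/∂n| = fV + V²/R  →  V² + fR·V − fR·V_g = 0
With fR = 4.26×10⁻⁵ × 797×10³ m = 34.0 m/s:
V = [−fR + √((fR)² + 4 fR V_g)]/2 = [−34.0 + √(34.0² + 4×34.0×47.7)]/2 = 26.7 m/s
Subgeostrophic (V < V_g = 47.7 m/s), as expected around a low.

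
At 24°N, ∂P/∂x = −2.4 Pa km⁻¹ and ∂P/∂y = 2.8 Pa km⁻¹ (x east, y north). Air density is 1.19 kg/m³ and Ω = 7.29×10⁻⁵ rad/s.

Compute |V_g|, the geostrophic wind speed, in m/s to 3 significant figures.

Coriolis parameter at 24°N:
f = 2Ω sin φ = 2 × 7.29×10⁻⁵ × sin 24° = 5.93×10⁻⁵ s⁻¹
Component geostrophic relations (x east, y north):
u_g = −(1/(fρ)) ∂P/∂y,  v_g = (1/(fρ)) ∂P/∂x
u_g = −(2.8×10⁻³)/(5.93×10⁻⁵ × 1.19) = −39.7 m/s;  v_g = (−2.4×10⁻³)/(5.93×10⁻⁵ × 1.19) = −34.0 m/s
|V_g| = √(u_g² + v_g²) = 52.3 m/s

52.3 m/s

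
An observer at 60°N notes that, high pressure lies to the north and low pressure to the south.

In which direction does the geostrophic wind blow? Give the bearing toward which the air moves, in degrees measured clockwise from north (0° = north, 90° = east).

270°

The pressure-gradient force points toward the south (bearing 180°).
Geostrophic balance: in the Northern Hemisphere the Coriolis force deflects motion to the right, so the geostrophic wind blows 90° to the right of the pressure-gradient force (low pressure on the left).
Rotating 180° by 90° clockwise gives 270° — the wind blows toward the west.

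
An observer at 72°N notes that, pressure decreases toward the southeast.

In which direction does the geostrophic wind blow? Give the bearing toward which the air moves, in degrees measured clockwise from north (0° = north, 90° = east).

The pressure-gradient force points toward the southeast (bearing 135°).
Geostrophic balance: in the Northern Hemisphere the Coriolis force deflects motion to the right, so the geostrophic wind blows 90° to the right of the pressure-gradient force (low pressure on the left).
Rotating 135° by 90° clockwise gives 225° — the wind blows toward the southwest.

225°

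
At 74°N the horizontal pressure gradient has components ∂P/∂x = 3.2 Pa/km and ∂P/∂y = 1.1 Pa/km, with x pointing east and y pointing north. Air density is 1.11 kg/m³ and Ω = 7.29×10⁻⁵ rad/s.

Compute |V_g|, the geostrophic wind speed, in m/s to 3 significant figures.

21.8 m/s

Coriolis parameter at 74°N:
f = 2Ω sin φ = 2 × 7.29×10⁻⁵ × sin 74° = 1.40×10⁻⁴ s⁻¹
Component geostrophic relations (x east, y north):
u_g = −(1/(fρ)) ∂P/∂y,  v_g = (1/(fρ)) ∂P/∂x
u_g = −(1.1×10⁻³)/(1.40×10⁻⁴ × 1.11) = −7.07 m/s;  v_g = (3.2×10⁻³)/(1.40×10⁻⁴ × 1.11) = 20.6 m/s
|V_g| = √(u_g² + v_g²) = 21.8 m/s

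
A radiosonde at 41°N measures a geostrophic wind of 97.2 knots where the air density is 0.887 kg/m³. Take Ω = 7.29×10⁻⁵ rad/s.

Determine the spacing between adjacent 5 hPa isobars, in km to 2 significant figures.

Coriolis parameter at 41°N:
f = 2Ω sin φ = 2 × 7.29×10⁻⁵ × sin 41° = 9.57×10⁻⁵ s⁻¹
Wind speed in SI: 97.2 knots = 50.0 m/s
Geostrophic balance rearranged: |∂P/∂n| = f ρ V_g
|∂P/∂n| = 9.57×10⁻⁵ × 0.887 × 50.0 = 4.24×10⁻³ Pa/m
Isobar spacing: Δn = ΔP/|∂P/∂n| = 500 Pa / 4.24×10⁻³ Pa/m = 117853 m ≈ 120 km

120 km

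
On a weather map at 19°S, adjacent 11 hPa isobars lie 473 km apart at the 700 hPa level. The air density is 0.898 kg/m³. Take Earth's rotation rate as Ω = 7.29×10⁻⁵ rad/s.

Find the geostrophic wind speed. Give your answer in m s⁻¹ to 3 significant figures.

Coriolis parameter at 19°S:
f = 2Ω sin φ = 2 × 7.29×10⁻⁵ × sin 19° = 4.75×10⁻⁵ s⁻¹
Pressure gradient: |∂P/∂n| = 1100 Pa / 473000 m = 2.33×10⁻³ Pa/m
Geostrophic balance (pressure-gradient force = Coriolis force):
V_g = (1/(fρ)) |∂P/∂n| = 2.33×10⁻³ / (4.75×10⁻⁵ × 0.898) = 54.6 m/s

54.6 m s⁻¹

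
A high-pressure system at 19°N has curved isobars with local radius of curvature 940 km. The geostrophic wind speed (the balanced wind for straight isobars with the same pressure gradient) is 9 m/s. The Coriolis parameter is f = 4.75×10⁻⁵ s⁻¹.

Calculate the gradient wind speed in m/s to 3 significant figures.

12.5 m/s

Around a high, pressure-gradient force acts outward with centrifugal, so Coriolis balances both:
fV = (1/ρ)|∂P/∂n| + V²/R  →  V² − fR·V + fR·V_g = 0
With fR = 4.75×10⁻⁵ × 940×10³ m = 44.6 m/s:
V = [fR − √((fR)² − 4 fR V_g)]/2 = [44.6 − √(44.6² − 4×44.6×9)]/2 = 12.5 m/s
Supergeostrophic (V > V_g = 9 m/s), as expected around a high.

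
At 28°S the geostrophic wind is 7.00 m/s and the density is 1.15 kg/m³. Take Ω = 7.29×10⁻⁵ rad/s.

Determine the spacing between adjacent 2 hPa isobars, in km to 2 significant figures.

360 km

Coriolis parameter at 28°S:
f = 2Ω sin φ = 2 × 7.29×10⁻⁵ × sin 28° = 6.84×10⁻⁵ s⁻¹
Geostrophic balance rearranged: |∂P/∂n| = f ρ V_g
|∂P/∂n| = 6.84×10⁻⁵ × 1.15 × 7.00 = 5.51×10⁻⁴ Pa/m
Isobar spacing: Δn = ΔP/|∂P/∂n| = 200 Pa / 5.51×10⁻⁴ Pa/m = 362967 m ≈ 360 km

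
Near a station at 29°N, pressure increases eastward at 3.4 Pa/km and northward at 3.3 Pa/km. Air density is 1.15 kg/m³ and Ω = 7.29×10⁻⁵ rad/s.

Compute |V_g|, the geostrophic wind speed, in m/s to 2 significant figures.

58 m/s

Coriolis parameter at 29°N:
f = 2Ω sin φ = 2 × 7.29×10⁻⁵ × sin 29° = 7.07×10⁻⁵ s⁻¹
Component geostrophic relations (x east, y north):
u_g = −(1/(fρ)) ∂P/∂y,  v_g = (1/(fρ)) ∂P/∂x
u_g = −(3.3×10⁻³)/(7.07×10⁻⁵ × 1.15) = −40.6 m/s;  v_g = (3.4×10⁻³)/(7.07×10⁻⁵ × 1.15) = 41.8 m/s
|V_g| = √(u_g² + v_g²) = 58.3 m/s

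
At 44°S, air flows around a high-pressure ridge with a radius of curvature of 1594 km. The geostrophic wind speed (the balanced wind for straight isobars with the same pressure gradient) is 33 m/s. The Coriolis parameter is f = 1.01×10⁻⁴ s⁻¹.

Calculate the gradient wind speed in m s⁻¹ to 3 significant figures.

46.3 m s⁻¹

Around a high, pressure-gradient force acts outward with centrifugal, so Coriolis balances both:
fV = (1/ρ)|∂P/∂n| + V²/R  →  V² − fR·V + fR·V_g = 0
With fR = 1.01×10⁻⁴ × 1594×10³ m = 161 m/s:
V = [fR − √((fR)² − 4 fR V_g)]/2 = [161 − √(161² − 4×161×33)]/2 = 46.3 m/s
Supergeostrophic (V > V_g = 33 m/s), as expected around a high.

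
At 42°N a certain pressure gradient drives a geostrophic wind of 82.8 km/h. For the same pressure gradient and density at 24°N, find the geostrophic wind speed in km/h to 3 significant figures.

136 km/h

With the same pressure gradient and density, V_g ∝ 1/f ∝ 1/sin φ.
V₂ = V₁ · sin φ₁ / sin φ₂ = 82.8 × sin 42° / sin 24°
V₂ = 82.8 × 0.6691/0.4067 = 136 km/h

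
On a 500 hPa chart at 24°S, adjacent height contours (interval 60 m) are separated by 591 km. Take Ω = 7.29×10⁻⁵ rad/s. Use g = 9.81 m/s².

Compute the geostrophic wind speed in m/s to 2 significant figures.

17 m/s

Coriolis parameter at 24°S:
f = 2Ω sin φ = 2 × 7.29×10⁻⁵ × sin 24° = 5.93×10⁻⁵ s⁻¹
Height gradient: |∂Z/∂n| = 60 m / 591000 m = 1.02×10⁻⁴
On a pressure surface, geostrophic balance gives V_g = (g/f)|∂Z/∂n|:
V_g = 9.81 × 1.02×10⁻⁴ / 5.93×10⁻⁵ = 16.8 m/s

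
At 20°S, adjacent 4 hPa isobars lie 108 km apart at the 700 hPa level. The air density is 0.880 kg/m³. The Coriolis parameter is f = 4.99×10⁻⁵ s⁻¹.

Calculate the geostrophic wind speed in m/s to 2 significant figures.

Pressure gradient: |∂P/∂n| = 400 Pa / 108000 m = 3.70×10⁻³ Pa/m
Geostrophic balance (pressure-gradient force = Coriolis force):
V_g = (1/(fρ)) |∂P/∂n| = 3.70×10⁻³ / (4.99×10⁻⁵ × 0.880) = 84.3 m/s

84 m/s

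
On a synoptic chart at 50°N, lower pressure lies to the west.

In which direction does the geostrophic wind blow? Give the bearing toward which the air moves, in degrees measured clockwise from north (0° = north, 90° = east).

The pressure-gradient force points toward the west (bearing 270°).
Geostrophic balance: in the Northern Hemisphere the Coriolis force deflects motion to the right, so the geostrophic wind blows 90° to the right of the pressure-gradient force (low pressure on the left).
Rotating 270° by 90° clockwise gives 000° — the wind blows toward the north.

000°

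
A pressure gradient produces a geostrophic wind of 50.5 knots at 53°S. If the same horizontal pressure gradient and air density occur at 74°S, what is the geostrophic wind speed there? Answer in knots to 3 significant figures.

42.0 knots

With the same pressure gradient and density, V_g ∝ 1/f ∝ 1/sin φ.
V₂ = V₁ · sin φ₁ / sin φ₂ = 50.5 × sin 53° / sin 74°
V₂ = 50.5 × 0.7986/0.9613 = 42.0 knots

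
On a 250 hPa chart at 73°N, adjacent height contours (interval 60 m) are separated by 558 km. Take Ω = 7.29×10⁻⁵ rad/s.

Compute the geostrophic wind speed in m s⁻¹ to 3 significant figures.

Coriolis parameter at 73°N:
f = 2Ω sin φ = 2 × 7.29×10⁻⁵ × sin 73° = 1.39×10⁻⁴ s⁻¹
Height gradient: |∂Z/∂n| = 60 m / 558000 m = 1.08×10⁻⁴
On a pressure surface, geostrophic balance gives V_g = (g/f)|∂Z/∂n|:
V_g = 9.81 × 1.08×10⁻⁴ / 1.39×10⁻⁴ = 7.57 m/s

7.57 m s⁻¹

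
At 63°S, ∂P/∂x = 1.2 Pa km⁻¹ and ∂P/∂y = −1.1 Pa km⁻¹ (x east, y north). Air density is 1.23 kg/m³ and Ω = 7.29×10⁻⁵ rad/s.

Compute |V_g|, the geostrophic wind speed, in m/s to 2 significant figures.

Coriolis parameter at 63°S:
f = 2Ω sin φ = 2 × 7.29×10⁻⁵ × sin 63° = 1.30×10⁻⁴ s⁻¹
In the Southern Hemisphere f is negative: f = −1.30×10⁻⁴ s⁻¹.
Component geostrophic relations (x east, y north):
u_g = −(1/(fρ)) ∂P/∂y,  v_g = (1/(fρ)) ∂P/∂x
u_g = −(−1.1×10⁻³)/(−1.30×10⁻⁴ × 1.23) = −6.88 m/s;  v_g = (1.2×10⁻³)/(−1.30×10⁻⁴ × 1.23) = −7.51 m/s
|V_g| = √(u_g² + v_g²) = 10.2 m/s

10 m/s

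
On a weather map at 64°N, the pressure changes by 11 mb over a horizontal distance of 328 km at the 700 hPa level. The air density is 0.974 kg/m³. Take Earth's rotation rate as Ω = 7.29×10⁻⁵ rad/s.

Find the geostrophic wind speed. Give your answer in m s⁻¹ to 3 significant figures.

Coriolis parameter at 64°N:
f = 2Ω sin φ = 2 × 7.29×10⁻⁵ × sin 64° = 1.31×10⁻⁴ s⁻¹
Pressure gradient: |∂P/∂n| = 1100 Pa / 328000 m = 3.35×10⁻³ Pa/m
Geostrophic balance (pressure-gradient force = Coriolis force):
V_g = (1/(fρ)) |∂P/∂n| = 3.35×10⁻³ / (1.31×10⁻⁴ × 0.974) = 26.3 m/s

26.3 m s⁻¹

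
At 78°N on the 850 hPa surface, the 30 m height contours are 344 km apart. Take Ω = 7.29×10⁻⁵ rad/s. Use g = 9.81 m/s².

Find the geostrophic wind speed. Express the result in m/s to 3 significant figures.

Coriolis parameter at 78°N:
f = 2Ω sin φ = 2 × 7.29×10⁻⁵ × sin 78° = 1.43×10⁻⁴ s⁻¹
Height gradient: |∂Z/∂n| = 30 m / 344000 m = 8.72×10⁻⁵
On a pressure surface, geostrophic balance gives V_g = (g/f)|∂Z/∂n|:
V_g = 9.81 × 8.72×10⁻⁵ / 1.43×10⁻⁴ = 6.00 m/s

6.00 m/s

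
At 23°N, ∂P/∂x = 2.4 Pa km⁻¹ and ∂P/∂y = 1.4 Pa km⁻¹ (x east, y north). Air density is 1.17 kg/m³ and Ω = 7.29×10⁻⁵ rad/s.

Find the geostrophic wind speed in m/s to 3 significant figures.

41.7 m/s

Coriolis parameter at 23°N:
f = 2Ω sin φ = 2 × 7.29×10⁻⁵ × sin 23° = 5.70×10⁻⁵ s⁻¹
Component geostrophic relations (x east, y north):
u_g = −(1/(fρ)) ∂P/∂y,  v_g = (1/(fρ)) ∂P/∂x
u_g = −(1.4×10⁻³)/(5.70×10⁻⁵ × 1.17) = −21.0 m/s;  v_g = (2.4×10⁻³)/(5.70×10⁻⁵ × 1.17) = 36.0 m/s
|V_g| = √(u_g² + v_g²) = 41.7 m/s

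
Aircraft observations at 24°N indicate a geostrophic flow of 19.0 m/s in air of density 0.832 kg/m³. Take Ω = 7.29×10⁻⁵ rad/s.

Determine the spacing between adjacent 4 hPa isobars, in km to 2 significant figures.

Coriolis parameter at 24°N:
f = 2Ω sin φ = 2 × 7.29×10⁻⁵ × sin 24° = 5.93×10⁻⁵ s⁻¹
Geostrophic balance rearranged: |∂P/∂n| = f ρ V_g
|∂P/∂n| = 5.93×10⁻⁵ × 0.832 × 19.0 = 9.37×10⁻⁴ Pa/m
Isobar spacing: Δn = ΔP/|∂P/∂n| = 400 Pa / 9.37×10⁻⁴ Pa/m = 426690 m ≈ 430 km

430 km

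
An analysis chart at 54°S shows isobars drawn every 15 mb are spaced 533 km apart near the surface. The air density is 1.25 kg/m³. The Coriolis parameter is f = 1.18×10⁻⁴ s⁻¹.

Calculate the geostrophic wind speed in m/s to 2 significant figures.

19 m/s

Pressure gradient: |∂P/∂n| = 1500 Pa / 533000 m = 2.81×10⁻³ Pa/m
Geostrophic balance (pressure-gradient force = Coriolis force):
V_g = (1/(fρ)) |∂P/∂n| = 2.81×10⁻³ / (1.18×10⁻⁴ × 1.25) = 19.1 m/s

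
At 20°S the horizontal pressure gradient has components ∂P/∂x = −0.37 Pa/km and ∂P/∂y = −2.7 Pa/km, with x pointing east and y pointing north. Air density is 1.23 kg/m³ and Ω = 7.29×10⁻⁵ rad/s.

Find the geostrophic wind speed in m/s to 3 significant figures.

44.4 m/s

Coriolis parameter at 20°S:
f = 2Ω sin φ = 2 × 7.29×10⁻⁵ × sin 20° = 4.99×10⁻⁵ s⁻¹
In the Southern Hemisphere f is negative: f = −4.99×10⁻⁵ s⁻¹.
Component geostrophic relations (x east, y north):
u_g = −(1/(fρ)) ∂P/∂y,  v_g = (1/(fρ)) ∂P/∂x
u_g = −(−2.7×10⁻³)/(−4.99×10⁻⁵ × 1.23) = −44.0 m/s;  v_g = (−0.37×10⁻³)/(−4.99×10⁻⁵ × 1.23) = 6.03 m/s
|V_g| = √(u_g² + v_g²) = 44.4 m/s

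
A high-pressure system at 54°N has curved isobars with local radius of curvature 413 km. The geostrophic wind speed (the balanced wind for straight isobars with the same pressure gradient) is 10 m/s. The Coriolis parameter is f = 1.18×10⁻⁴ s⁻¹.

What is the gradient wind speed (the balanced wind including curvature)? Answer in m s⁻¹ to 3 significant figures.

Around a high, pressure-gradient force acts outward with centrifugal, so Coriolis balances both:
fV = (1/ρ)|∂P/∂n| + V²/R  →  V² − fR·V + fR·V_g = 0
With fR = 1.18×10⁻⁴ × 413×10³ m = 48.7 m/s:
V = [fR − √((fR)² − 4 fR V_g)]/2 = [48.7 − √(48.7² − 4×48.7×10)]/2 = 14.1 m/s
Supergeostrophic (V > V_g = 10 m/s), as expected around a high.

14.1 m s⁻¹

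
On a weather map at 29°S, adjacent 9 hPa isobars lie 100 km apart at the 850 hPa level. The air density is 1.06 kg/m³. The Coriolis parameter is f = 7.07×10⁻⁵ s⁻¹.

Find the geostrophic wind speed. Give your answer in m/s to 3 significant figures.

Pressure gradient: |∂P/∂n| = 900 Pa / 100000 m = 9.00×10⁻³ Pa/m
Geostrophic balance (pressure-gradient force = Coriolis force):
V_g = (1/(fρ)) |∂P/∂n| = 9.00×10⁻³ / (7.07×10⁻⁵ × 1.06) = 120 m/s

120 m/s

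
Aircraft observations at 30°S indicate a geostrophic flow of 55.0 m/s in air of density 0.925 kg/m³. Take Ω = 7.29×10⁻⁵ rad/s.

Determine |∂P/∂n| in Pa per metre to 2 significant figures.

3.7×10⁻³ Pa/m

Coriolis parameter at 30°S:
f = 2Ω sin φ = 2 × 7.29×10⁻⁵ × sin 30° = 7.29×10⁻⁵ s⁻¹
Geostrophic balance rearranged: |∂P/∂n| = f ρ V_g
|∂P/∂n| = 7.29×10⁻⁵ × 0.925 × 55.0 = 3.71×10⁻³ Pa/m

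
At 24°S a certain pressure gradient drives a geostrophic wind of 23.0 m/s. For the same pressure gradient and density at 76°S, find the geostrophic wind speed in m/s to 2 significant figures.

With the same pressure gradient and density, V_g ∝ 1/f ∝ 1/sin φ.
V₂ = V₁ · sin φ₁ / sin φ₂ = 23.0 × sin 24° / sin 76°
V₂ = 23.0 × 0.4067/0.9703 = 9.6 m/s

9.6 m/s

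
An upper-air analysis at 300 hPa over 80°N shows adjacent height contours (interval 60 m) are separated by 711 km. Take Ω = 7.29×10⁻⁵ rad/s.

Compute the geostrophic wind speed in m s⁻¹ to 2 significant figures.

5.8 m s⁻¹

Coriolis parameter at 80°N:
f = 2Ω sin φ = 2 × 7.29×10⁻⁵ × sin 80° = 1.44×10⁻⁴ s⁻¹
Height gradient: |∂Z/∂n| = 60 m / 711000 m = 8.44×10⁻⁵
On a pressure surface, geostrophic balance gives V_g = (g/f)|∂Z/∂n|:
V_g = 9.81 × 8.44×10⁻⁵ / 1.44×10⁻⁴ = 5.77 m/s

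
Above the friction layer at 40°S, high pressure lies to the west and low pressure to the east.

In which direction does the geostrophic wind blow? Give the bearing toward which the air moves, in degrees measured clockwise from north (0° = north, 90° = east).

The pressure-gradient force points toward the east (bearing 090°).
Geostrophic balance: in the Southern Hemisphere the Coriolis force deflects motion to the left, so the geostrophic wind blows 90° to the left of the pressure-gradient force (low pressure on the right).
Rotating 090° by 90° counterclockwise gives 000° — the wind blows toward the north.

000°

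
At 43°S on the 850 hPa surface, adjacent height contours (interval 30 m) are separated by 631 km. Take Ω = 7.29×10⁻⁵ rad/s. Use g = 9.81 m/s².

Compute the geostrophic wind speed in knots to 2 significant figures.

9.1 knots

Coriolis parameter at 43°S:
f = 2Ω sin φ = 2 × 7.29×10⁻⁵ × sin 43° = 9.94×10⁻⁵ s⁻¹
Height gradient: |∂Z/∂n| = 30 m / 631000 m = 4.75×10⁻⁵
On a pressure surface, geostrophic balance gives V_g = (g/f)|∂Z/∂n|:
V_g = 9.81 × 4.75×10⁻⁵ / 9.94×10⁻⁵ = 4.69 m/s
Converting: 4.69 m/s × 1.944 = 9.1 knots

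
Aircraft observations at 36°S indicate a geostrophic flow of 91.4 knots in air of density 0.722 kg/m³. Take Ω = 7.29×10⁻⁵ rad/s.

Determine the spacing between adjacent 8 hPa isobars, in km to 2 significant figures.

270 km

Coriolis parameter at 36°S:
f = 2Ω sin φ = 2 × 7.29×10⁻⁵ × sin 36° = 8.57×10⁻⁵ s⁻¹
Wind speed in SI: 91.4 knots = 47.0 m/s
Geostrophic balance rearranged: |∂P/∂n| = f ρ V_g
|∂P/∂n| = 8.57×10⁻⁵ × 0.722 × 47.0 = 2.91×10⁻³ Pa/m
Isobar spacing: Δn = ΔP/|∂P/∂n| = 800 Pa / 2.91×10⁻³ Pa/m = 274974 m ≈ 270 km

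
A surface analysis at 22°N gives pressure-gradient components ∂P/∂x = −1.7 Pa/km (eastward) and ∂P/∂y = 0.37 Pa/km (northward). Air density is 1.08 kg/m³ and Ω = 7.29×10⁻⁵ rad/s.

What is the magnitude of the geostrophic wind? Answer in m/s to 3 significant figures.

29.5 m/s

Coriolis parameter at 22°N:
f = 2Ω sin φ = 2 × 7.29×10⁻⁵ × sin 22° = 5.46×10⁻⁵ s⁻¹
Component geostrophic relations (x east, y north):
u_g = −(1/(fρ)) ∂P/∂y,  v_g = (1/(fρ)) ∂P/∂x
u_g = −(0.37×10⁻³)/(5.46×10⁻⁵ × 1.08) = −6.27 m/s;  v_g = (−1.7×10⁻³)/(5.46×10⁻⁵ × 1.08) = −28.8 m/s
|V_g| = √(u_g² + v_g²) = 29.5 m/s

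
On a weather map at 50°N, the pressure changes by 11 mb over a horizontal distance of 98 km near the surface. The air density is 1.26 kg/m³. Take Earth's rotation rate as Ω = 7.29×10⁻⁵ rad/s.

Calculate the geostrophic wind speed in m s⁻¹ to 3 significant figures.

Coriolis parameter at 50°N:
f = 2Ω sin φ = 2 × 7.29×10⁻⁵ × sin 50° = 1.12×10⁻⁴ s⁻¹
Pressure gradient: |∂P/∂n| = 1100 Pa / 98000 m = 1.12×10⁻² Pa/m
Geostrophic balance (pressure-gradient force = Coriolis force):
V_g = (1/(fρ)) |∂P/∂n| = 1.12×10⁻² / (1.12×10⁻⁴ × 1.26) = 79.8 m/s

79.8 m s⁻¹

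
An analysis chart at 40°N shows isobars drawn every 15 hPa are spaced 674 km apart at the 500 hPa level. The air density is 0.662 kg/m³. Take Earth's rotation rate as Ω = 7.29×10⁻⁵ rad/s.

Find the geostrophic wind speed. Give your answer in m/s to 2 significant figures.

36 m/s

Coriolis parameter at 40°N:
f = 2Ω sin φ = 2 × 7.29×10⁻⁵ × sin 40° = 9.37×10⁻⁵ s⁻¹
Pressure gradient: |∂P/∂n| = 1500 Pa / 674000 m = 2.23×10⁻³ Pa/m
Geostrophic balance (pressure-gradient force = Coriolis force):
V_g = (1/(fρ)) |∂P/∂n| = 2.23×10⁻³ / (9.37×10⁻⁵ × 0.662) = 35.9 m/s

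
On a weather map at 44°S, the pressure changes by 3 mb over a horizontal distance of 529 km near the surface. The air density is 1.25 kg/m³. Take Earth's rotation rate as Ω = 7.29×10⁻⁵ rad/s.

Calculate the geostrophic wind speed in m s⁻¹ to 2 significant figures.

4.5 m s⁻¹

Coriolis parameter at 44°S:
f = 2Ω sin φ = 2 × 7.29×10⁻⁵ × sin 44° = 1.01×10⁻⁴ s⁻¹
Pressure gradient: |∂P/∂n| = 300 Pa / 529000 m = 5.67×10⁻⁴ Pa/m
Geostrophic balance (pressure-gradient force = Coriolis force):
V_g = (1/(fρ)) |∂P/∂n| = 5.67×10⁻⁴ / (1.01×10⁻⁴ × 1.25) = 4.48 m/s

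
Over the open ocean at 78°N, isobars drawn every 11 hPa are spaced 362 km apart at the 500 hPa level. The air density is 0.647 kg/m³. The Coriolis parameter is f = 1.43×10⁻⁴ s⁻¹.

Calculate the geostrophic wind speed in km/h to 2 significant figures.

Pressure gradient: |∂P/∂n| = 1100 Pa / 362000 m = 3.04×10⁻³ Pa/m
Geostrophic balance (pressure-gradient force = Coriolis force):
V_g = (1/(fρ)) |∂P/∂n| = 3.04×10⁻³ / (1.43×10⁻⁴ × 0.647) = 32.8 m/s
Converting: 32.8 m/s × 3.6 = 120 km/h

120 km/h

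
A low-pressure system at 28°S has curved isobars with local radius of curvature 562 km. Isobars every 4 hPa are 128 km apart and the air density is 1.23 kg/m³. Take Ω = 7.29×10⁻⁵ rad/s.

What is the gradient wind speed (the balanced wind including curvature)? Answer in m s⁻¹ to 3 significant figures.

Coriolis parameter at 28°S:
f = 2Ω sin φ = 2 × 7.29×10⁻⁵ × sin 28° = 6.84×10⁻⁵ s⁻¹
Pressure gradient: |∂P/∂n| = 400 Pa / 128000 m = 3.12×10⁻³ Pa/m
Geostrophic speed: V_g = |∂P/∂n|/(fρ) = 3.12×10⁻³/(6.84×10⁻⁵ × 1.23) = 37.1 m/s
Around a low, centrifugal force acts outward with Coriolis, so pressure-gradient force balances both:
(1/ρ)|∂P/∂n| = fV + V²/R  →  V² + fR·V − fR·V_g = 0
With fR = 6.84×10⁻⁵ × 562×10³ m = 38.5 m/s:
V = [−fR + √((fR)² + 4 fR V_g)]/2 = [−38.5 + √(38.5² + 4×38.5×37.1)]/2 = 23.2 m/s
Subgeostrophic (V < V_g = 37.1 m/s), as expected around a low.

23.2 m s⁻¹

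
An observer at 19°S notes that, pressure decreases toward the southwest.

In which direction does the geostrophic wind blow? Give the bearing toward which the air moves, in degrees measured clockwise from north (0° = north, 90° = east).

135°

The pressure-gradient force points toward the southwest (bearing 225°).
Geostrophic balance: in the Southern Hemisphere the Coriolis force deflects motion to the left, so the geostrophic wind blows 90° to the left of the pressure-gradient force (low pressure on the right).
Rotating 225° by 90° counterclockwise gives 135° — the wind blows toward the southeast.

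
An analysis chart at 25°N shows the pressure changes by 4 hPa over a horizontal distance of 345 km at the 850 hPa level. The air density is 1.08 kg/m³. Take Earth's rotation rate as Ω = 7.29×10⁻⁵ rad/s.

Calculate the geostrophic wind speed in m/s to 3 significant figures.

Coriolis parameter at 25°N:
f = 2Ω sin φ = 2 × 7.29×10⁻⁵ × sin 25° = 6.16×10⁻⁵ s⁻¹
Pressure gradient: |∂P/∂n| = 400 Pa / 345000 m = 1.16×10⁻³ Pa/m
Geostrophic balance (pressure-gradient force = Coriolis force):
V_g = (1/(fρ)) |∂P/∂n| = 1.16×10⁻³ / (6.16×10⁻⁵ × 1.08) = 17.4 m/s

17.4 m/s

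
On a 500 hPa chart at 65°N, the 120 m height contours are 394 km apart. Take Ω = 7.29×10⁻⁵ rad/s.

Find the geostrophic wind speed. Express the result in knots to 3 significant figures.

Coriolis parameter at 65°N:
f = 2Ω sin φ = 2 × 7.29×10⁻⁵ × sin 65° = 1.32×10⁻⁴ s⁻¹
Height gradient: |∂Z/∂n| = 120 m / 394000 m = 3.05×10⁻⁴
On a pressure surface, geostrophic balance gives V_g = (g/f)|∂Z/∂n|:
V_g = 9.81 × 3.05×10⁻⁴ / 1.32×10⁻⁴ = 22.6 m/s
Converting: 22.6 m/s × 1.944 = 44.0 knots

44.0 knots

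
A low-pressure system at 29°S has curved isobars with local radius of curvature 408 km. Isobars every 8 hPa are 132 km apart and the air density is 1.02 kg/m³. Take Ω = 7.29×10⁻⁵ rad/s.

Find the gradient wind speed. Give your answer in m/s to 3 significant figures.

36.9 m/s

Coriolis parameter at 29°S:
f = 2Ω sin φ = 2 × 7.29×10⁻⁵ × sin 29° = 7.07×10⁻⁵ s⁻¹
Pressure gradient: |∂P/∂n| = 800 Pa / 132000 m = 6.06×10⁻³ Pa/m
Geostrophic speed: V_g = |∂P/∂n|/(fρ) = 6.06×10⁻³/(7.07×10⁻⁵ × 1.02) = 84.1 m/s
Around a low, centrifugal force acts outward with Coriolis, so pressure-gradient force balances both:
(1/ρ)|∂P/∂n| = fV + V²/R  →  V² + fR·V − fR·V_g = 0
With fR = 7.07×10⁻⁵ × 408×10³ m = 28.8 m/s:
V = [−fR + √((fR)² + 4 fR V_g)]/2 = [−28.8 + √(28.8² + 4×28.8×84.1)]/2 = 36.9 m/s
Subgeostrophic (V < V_g = 84.1 m/s), as expected around a low.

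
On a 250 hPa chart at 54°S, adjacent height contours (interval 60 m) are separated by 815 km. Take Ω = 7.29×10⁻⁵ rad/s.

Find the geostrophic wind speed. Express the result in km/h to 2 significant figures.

22 km/h

Coriolis parameter at 54°S:
f = 2Ω sin φ = 2 × 7.29×10⁻⁵ × sin 54° = 1.18×10⁻⁴ s⁻¹
Height gradient: |∂Z/∂n| = 60 m / 815000 m = 7.36×10⁻⁵
On a pressure surface, geostrophic balance gives V_g = (g/f)|∂Z/∂n|:
V_g = 9.81 × 7.36×10⁻⁵ / 1.18×10⁻⁴ = 6.12 m/s
Converting: 6.12 m/s × 3.6 = 22 km/h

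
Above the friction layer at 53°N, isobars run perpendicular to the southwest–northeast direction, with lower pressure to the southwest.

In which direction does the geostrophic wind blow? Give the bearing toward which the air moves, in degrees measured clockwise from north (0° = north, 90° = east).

315°

The pressure-gradient force points toward the southwest (bearing 225°).
Geostrophic balance: in the Northern Hemisphere the Coriolis force deflects motion to the right, so the geostrophic wind blows 90° to the right of the pressure-gradient force (low pressure on the left).
Rotating 225° by 90° clockwise gives 315° — the wind blows toward the northwest.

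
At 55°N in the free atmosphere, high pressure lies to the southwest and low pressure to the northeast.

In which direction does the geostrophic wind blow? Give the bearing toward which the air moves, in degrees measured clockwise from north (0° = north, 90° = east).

The pressure-gradient force points toward the northeast (bearing 045°).
Geostrophic balance: in the Northern Hemisphere the Coriolis force deflects motion to the right, so the geostrophic wind blows 90° to the right of the pressure-gradient force (low pressure on the left).
Rotating 045° by 90° clockwise gives 135° — the wind blows toward the southeast.

135°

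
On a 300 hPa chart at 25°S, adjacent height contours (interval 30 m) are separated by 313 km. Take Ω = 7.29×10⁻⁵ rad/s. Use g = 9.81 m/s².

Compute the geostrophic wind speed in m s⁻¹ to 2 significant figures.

15 m s⁻¹

Coriolis parameter at 25°S:
f = 2Ω sin φ = 2 × 7.29×10⁻⁵ × sin 25° = 6.16×10⁻⁵ s⁻¹
Height gradient: |∂Z/∂n| = 30 m / 313000 m = 9.58×10⁻⁵
On a pressure surface, geostrophic balance gives V_g = (g/f)|∂Z/∂n|:
V_g = 9.81 × 9.58×10⁻⁵ / 6.16×10⁻⁵ = 15.3 m/s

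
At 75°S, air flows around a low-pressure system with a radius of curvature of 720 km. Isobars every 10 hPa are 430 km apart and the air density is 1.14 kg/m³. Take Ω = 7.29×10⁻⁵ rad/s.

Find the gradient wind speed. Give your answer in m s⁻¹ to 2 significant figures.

13 m s⁻¹

Coriolis parameter at 75°S:
f = 2Ω sin φ = 2 × 7.29×10⁻⁵ × sin 75° = 1.41×10⁻⁴ s⁻¹
Pressure gradient: |∂P/∂n| = 1000 Pa / 430000 m = 2.33×10⁻³ Pa/m
Geostrophic speed: V_g = |∂P/∂n|/(fρ) = 2.33×10⁻³/(1.41×10⁻⁴ × 1.14) = 14.5 m/s
Around a low, centrifugal force acts outward with Coriolis, so pressure-gradient force balances both:
(1/ρ)|∂P/∂n| = fV + V²/R  →  V² + fR·V − fR·V_g = 0
With fR = 1.41×10⁻⁴ × 720×10³ m = 101 m/s:
V = [−fR + √((fR)² + 4 fR V_g)]/2 = [−101 + √(101² + 4×101×14.5)]/2 = 12.9 m/s
Subgeostrophic (V < V_g = 14.5 m/s), as expected around a low.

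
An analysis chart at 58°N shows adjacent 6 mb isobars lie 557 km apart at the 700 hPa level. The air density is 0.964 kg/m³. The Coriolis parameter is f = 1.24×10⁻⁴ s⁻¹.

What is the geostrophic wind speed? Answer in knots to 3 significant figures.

17.5 knots

Pressure gradient: |∂P/∂n| = 600 Pa / 557000 m = 1.08×10⁻³ Pa/m
Geostrophic balance (pressure-gradient force = Coriolis force):
V_g = (1/(fρ)) |∂P/∂n| = 1.08×10⁻³ / (1.24×10⁻⁴ × 0.964) = 9.01 m/s
Converting: 9.01 m/s × 1.944 = 17.5 knots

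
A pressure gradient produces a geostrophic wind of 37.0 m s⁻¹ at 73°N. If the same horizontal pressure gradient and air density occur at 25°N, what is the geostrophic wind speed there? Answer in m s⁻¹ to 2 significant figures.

With the same pressure gradient and density, V_g ∝ 1/f ∝ 1/sin φ.
V₂ = V₁ · sin φ₁ / sin φ₂ = 37.0 × sin 73° / sin 25°
V₂ = 37.0 × 0.9563/0.4226 = 84 m s⁻¹

84 m s⁻¹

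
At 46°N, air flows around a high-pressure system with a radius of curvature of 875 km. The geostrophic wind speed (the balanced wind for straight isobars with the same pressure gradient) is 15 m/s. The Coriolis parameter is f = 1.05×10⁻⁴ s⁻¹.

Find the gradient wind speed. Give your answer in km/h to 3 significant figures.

68.0 km/h

Around a high, pressure-gradient force acts outward with centrifugal, so Coriolis balances both:
fV = (1/ρ)|∂P/∂n| + V²/R  →  V² − fR·V + fR·V_g = 0
With fR = 1.05×10⁻⁴ × 875×10³ m = 91.9 m/s:
V = [fR − √((fR)² − 4 fR V_g)]/2 = [91.9 − √(91.9² − 4×91.9×15)]/2 = 18.9 m/s
Supergeostrophic (V > V_g = 15 m/s), as expected around a high.
Converting: 18.9 m/s × 3.6 = 68.0 km/h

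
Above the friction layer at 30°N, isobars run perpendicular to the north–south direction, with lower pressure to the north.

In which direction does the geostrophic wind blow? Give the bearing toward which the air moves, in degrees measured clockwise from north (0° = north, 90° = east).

090°

The pressure-gradient force points toward the north (bearing 000°).
Geostrophic balance: in the Northern Hemisphere the Coriolis force deflects motion to the right, so the geostrophic wind blows 90° to the right of the pressure-gradient force (low pressure on the left).
Rotating 000° by 90° clockwise gives 090° — the wind blows toward the east.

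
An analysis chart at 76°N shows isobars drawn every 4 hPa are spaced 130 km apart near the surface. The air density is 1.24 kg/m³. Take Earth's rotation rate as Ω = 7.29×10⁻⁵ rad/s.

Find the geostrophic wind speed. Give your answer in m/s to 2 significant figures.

Coriolis parameter at 76°N:
f = 2Ω sin φ = 2 × 7.29×10⁻⁵ × sin 76° = 1.41×10⁻⁴ s⁻¹
Pressure gradient: |∂P/∂n| = 400 Pa / 130000 m = 3.08×10⁻³ Pa/m
Geostrophic balance (pressure-gradient force = Coriolis force):
V_g = (1/(fρ)) |∂P/∂n| = 3.08×10⁻³ / (1.41×10⁻⁴ × 1.24) = 17.5 m/s

18 m/s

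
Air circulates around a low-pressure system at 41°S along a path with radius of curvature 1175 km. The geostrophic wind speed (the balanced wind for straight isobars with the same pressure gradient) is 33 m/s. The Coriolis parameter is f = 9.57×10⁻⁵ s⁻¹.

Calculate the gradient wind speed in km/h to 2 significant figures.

Around a low, centrifugal force acts outward with Coriolis, so pressure-gradient force balances both:
(1/ρ)|∂P/∂n| = fV + V²/R  →  V² + fR·V − fR·V_g = 0
With fR = 9.57×10⁻⁵ × 1175×10³ m = 112 m/s:
V = [−fR + √((fR)² + 4 fR V_g)]/2 = [−112 + √(112² + 4×112×33)]/2 = 26.7 m/s
Subgeostrophic (V < V_g = 33 m/s), as expected around a low.
Converting: 26.7 m/s × 3.6 = 96 km/h

96 km/h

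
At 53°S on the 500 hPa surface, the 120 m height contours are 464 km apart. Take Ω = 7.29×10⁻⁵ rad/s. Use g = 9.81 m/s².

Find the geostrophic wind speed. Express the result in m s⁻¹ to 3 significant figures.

21.8 m s⁻¹

Coriolis parameter at 53°S:
f = 2Ω sin φ = 2 × 7.29×10⁻⁵ × sin 53° = 1.16×10⁻⁴ s⁻¹
Height gradient: |∂Z/∂n| = 120 m / 464000 m = 2.59×10⁻⁴
On a pressure surface, geostrophic balance gives V_g = (g/f)|∂Z/∂n|:
V_g = 9.81 × 2.59×10⁻⁴ / 1.16×10⁻⁴ = 21.8 m/s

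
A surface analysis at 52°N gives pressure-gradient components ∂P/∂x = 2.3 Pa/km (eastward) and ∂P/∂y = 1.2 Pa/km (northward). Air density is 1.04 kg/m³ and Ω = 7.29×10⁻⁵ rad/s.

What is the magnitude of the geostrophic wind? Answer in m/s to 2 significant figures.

22 m/s

Coriolis parameter at 52°N:
f = 2Ω sin φ = 2 × 7.29×10⁻⁵ × sin 52° = 1.15×10⁻⁴ s⁻¹
Component geostrophic relations (x east, y north):
u_g = −(1/(fρ)) ∂P/∂y,  v_g = (1/(fρ)) ∂P/∂x
u_g = −(1.2×10⁻³)/(1.15×10⁻⁴ × 1.04) = −10.0 m/s;  v_g = (2.3×10⁻³)/(1.15×10⁻⁴ × 1.04) = 19.2 m/s
|V_g| = √(u_g² + v_g²) = 21.7 m/s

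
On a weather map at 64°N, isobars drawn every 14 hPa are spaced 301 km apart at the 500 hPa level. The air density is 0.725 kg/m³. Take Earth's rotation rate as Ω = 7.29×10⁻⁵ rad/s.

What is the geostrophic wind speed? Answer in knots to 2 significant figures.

Coriolis parameter at 64°N:
f = 2Ω sin φ = 2 × 7.29×10⁻⁵ × sin 64° = 1.31×10⁻⁴ s⁻¹
Pressure gradient: |∂P/∂n| = 1400 Pa / 301000 m = 4.65×10⁻³ Pa/m
Geostrophic balance (pressure-gradient force = Coriolis force):
V_g = (1/(fρ)) |∂P/∂n| = 4.65×10⁻³ / (1.31×10⁻⁴ × 0.725) = 49.0 m/s
Converting: 49.0 m/s × 1.944 = 95 knots

95 knots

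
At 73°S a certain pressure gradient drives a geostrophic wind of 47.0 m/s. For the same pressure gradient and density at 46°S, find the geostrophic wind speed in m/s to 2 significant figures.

With the same pressure gradient and density, V_g ∝ 1/f ∝ 1/sin φ.
V₂ = V₁ · sin φ₁ / sin φ₂ = 47.0 × sin 73° / sin 46°
V₂ = 47.0 × 0.9563/0.7193 = 62 m/s

62 m/s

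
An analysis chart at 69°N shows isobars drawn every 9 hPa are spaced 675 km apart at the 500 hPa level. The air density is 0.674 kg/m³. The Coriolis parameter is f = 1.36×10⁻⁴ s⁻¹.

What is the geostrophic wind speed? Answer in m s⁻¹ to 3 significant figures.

Pressure gradient: |∂P/∂n| = 900 Pa / 675000 m = 1.33×10⁻³ Pa/m
Geostrophic balance (pressure-gradient force = Coriolis force):
V_g = (1/(fρ)) |∂P/∂n| = 1.33×10⁻³ / (1.36×10⁻⁴ × 0.674) = 14.5 m/s

14.5 m s⁻¹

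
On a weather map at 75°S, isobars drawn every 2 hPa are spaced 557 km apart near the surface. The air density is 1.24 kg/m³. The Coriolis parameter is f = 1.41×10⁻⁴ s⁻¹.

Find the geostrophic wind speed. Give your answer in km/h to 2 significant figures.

7.4 km/h

Pressure gradient: |∂P/∂n| = 200 Pa / 557000 m = 3.59×10⁻⁴ Pa/m
Geostrophic balance (pressure-gradient force = Coriolis force):
V_g = (1/(fρ)) |∂P/∂n| = 3.59×10⁻⁴ / (1.41×10⁻⁴ × 1.24) = 2.05 m/s
Converting: 2.05 m/s × 3.6 = 7.4 km/h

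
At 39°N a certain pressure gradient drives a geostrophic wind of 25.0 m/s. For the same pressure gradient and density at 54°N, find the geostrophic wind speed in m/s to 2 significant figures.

With the same pressure gradient and density, V_g ∝ 1/f ∝ 1/sin φ.
V₂ = V₁ · sin φ₁ / sin φ₂ = 25.0 × sin 39° / sin 54°
V₂ = 25.0 × 0.6293/0.8090 = 19 m/s

19 m/s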